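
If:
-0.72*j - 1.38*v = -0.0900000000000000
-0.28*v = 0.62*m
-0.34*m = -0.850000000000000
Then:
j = 10.74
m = 2.50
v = -5.54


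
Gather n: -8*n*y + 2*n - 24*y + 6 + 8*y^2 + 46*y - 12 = n*(2 - 8*y) + 8*y^2 + 22*y - 6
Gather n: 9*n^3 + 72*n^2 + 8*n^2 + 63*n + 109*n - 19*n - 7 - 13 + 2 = 9*n^3 + 80*n^2 + 153*n - 18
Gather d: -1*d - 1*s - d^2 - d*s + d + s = -d^2 - d*s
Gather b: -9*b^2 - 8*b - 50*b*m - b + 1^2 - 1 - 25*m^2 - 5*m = -9*b^2 + b*(-50*m - 9) - 25*m^2 - 5*m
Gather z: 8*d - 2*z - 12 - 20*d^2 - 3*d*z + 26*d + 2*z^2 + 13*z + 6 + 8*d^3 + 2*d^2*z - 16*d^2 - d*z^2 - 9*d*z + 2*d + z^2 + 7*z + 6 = 8*d^3 - 36*d^2 + 36*d + z^2*(3 - d) + z*(2*d^2 - 12*d + 18)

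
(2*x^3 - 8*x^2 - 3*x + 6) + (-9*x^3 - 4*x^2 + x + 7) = -7*x^3 - 12*x^2 - 2*x + 13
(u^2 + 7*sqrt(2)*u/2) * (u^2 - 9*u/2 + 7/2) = u^4 - 9*u^3/2 + 7*sqrt(2)*u^3/2 - 63*sqrt(2)*u^2/4 + 7*u^2/2 + 49*sqrt(2)*u/4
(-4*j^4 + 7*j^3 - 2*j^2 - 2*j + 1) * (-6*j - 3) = 24*j^5 - 30*j^4 - 9*j^3 + 18*j^2 - 3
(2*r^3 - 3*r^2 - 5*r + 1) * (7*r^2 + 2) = 14*r^5 - 21*r^4 - 31*r^3 + r^2 - 10*r + 2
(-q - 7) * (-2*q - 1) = 2*q^2 + 15*q + 7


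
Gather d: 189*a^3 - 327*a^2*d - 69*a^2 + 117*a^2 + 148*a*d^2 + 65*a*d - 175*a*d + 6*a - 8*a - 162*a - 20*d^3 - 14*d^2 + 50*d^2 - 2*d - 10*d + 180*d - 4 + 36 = 189*a^3 + 48*a^2 - 164*a - 20*d^3 + d^2*(148*a + 36) + d*(-327*a^2 - 110*a + 168) + 32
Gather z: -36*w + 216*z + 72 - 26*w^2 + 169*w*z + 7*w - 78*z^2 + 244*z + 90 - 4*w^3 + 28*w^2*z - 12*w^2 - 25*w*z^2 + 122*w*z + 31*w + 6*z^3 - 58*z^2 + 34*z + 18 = -4*w^3 - 38*w^2 + 2*w + 6*z^3 + z^2*(-25*w - 136) + z*(28*w^2 + 291*w + 494) + 180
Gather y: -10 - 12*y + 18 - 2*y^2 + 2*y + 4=-2*y^2 - 10*y + 12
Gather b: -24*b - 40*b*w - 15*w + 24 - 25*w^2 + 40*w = b*(-40*w - 24) - 25*w^2 + 25*w + 24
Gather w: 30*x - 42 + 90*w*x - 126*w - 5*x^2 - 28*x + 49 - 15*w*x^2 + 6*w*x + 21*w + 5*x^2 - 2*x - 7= w*(-15*x^2 + 96*x - 105)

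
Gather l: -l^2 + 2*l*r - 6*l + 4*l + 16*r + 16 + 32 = -l^2 + l*(2*r - 2) + 16*r + 48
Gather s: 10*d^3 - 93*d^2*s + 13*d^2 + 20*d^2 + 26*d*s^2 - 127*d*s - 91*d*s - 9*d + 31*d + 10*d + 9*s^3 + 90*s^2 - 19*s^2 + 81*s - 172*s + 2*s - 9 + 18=10*d^3 + 33*d^2 + 32*d + 9*s^3 + s^2*(26*d + 71) + s*(-93*d^2 - 218*d - 89) + 9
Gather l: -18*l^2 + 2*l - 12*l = -18*l^2 - 10*l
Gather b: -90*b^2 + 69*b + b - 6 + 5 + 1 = -90*b^2 + 70*b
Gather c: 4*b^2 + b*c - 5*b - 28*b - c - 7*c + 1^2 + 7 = 4*b^2 - 33*b + c*(b - 8) + 8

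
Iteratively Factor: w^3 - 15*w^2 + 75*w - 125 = (w - 5)*(w^2 - 10*w + 25) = (w - 5)^2*(w - 5)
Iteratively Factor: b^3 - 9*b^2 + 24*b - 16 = (b - 4)*(b^2 - 5*b + 4) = (b - 4)*(b - 1)*(b - 4)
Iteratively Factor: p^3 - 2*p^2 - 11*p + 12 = (p - 4)*(p^2 + 2*p - 3) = (p - 4)*(p + 3)*(p - 1)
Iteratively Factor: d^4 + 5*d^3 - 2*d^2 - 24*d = (d + 4)*(d^3 + d^2 - 6*d) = d*(d + 4)*(d^2 + d - 6) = d*(d - 2)*(d + 4)*(d + 3)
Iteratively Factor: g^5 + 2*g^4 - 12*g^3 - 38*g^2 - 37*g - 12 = (g - 4)*(g^4 + 6*g^3 + 12*g^2 + 10*g + 3) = (g - 4)*(g + 1)*(g^3 + 5*g^2 + 7*g + 3) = (g - 4)*(g + 1)^2*(g^2 + 4*g + 3) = (g - 4)*(g + 1)^2*(g + 3)*(g + 1)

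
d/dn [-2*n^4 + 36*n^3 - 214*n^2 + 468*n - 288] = -8*n^3 + 108*n^2 - 428*n + 468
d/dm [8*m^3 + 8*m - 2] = 24*m^2 + 8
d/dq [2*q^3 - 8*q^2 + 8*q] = 6*q^2 - 16*q + 8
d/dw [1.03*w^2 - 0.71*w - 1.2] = 2.06*w - 0.71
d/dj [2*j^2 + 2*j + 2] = 4*j + 2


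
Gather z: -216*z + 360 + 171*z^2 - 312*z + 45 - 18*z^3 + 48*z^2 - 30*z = -18*z^3 + 219*z^2 - 558*z + 405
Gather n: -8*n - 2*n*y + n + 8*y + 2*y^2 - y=n*(-2*y - 7) + 2*y^2 + 7*y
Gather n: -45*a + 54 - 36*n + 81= -45*a - 36*n + 135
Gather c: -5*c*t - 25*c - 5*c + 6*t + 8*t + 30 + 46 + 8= c*(-5*t - 30) + 14*t + 84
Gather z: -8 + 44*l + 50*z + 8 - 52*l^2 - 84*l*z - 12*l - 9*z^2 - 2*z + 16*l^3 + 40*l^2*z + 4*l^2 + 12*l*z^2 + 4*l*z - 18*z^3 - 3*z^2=16*l^3 - 48*l^2 + 32*l - 18*z^3 + z^2*(12*l - 12) + z*(40*l^2 - 80*l + 48)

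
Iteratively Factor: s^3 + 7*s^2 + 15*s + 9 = (s + 3)*(s^2 + 4*s + 3) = (s + 1)*(s + 3)*(s + 3)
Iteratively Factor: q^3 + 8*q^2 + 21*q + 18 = (q + 3)*(q^2 + 5*q + 6) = (q + 2)*(q + 3)*(q + 3)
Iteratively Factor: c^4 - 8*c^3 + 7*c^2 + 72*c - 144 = (c - 3)*(c^3 - 5*c^2 - 8*c + 48) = (c - 4)*(c - 3)*(c^2 - c - 12) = (c - 4)*(c - 3)*(c + 3)*(c - 4)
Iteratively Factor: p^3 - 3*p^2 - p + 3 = (p - 1)*(p^2 - 2*p - 3) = (p - 1)*(p + 1)*(p - 3)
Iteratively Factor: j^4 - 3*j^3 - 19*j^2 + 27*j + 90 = (j - 3)*(j^3 - 19*j - 30) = (j - 3)*(j + 3)*(j^2 - 3*j - 10) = (j - 5)*(j - 3)*(j + 3)*(j + 2)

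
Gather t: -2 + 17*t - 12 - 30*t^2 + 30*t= -30*t^2 + 47*t - 14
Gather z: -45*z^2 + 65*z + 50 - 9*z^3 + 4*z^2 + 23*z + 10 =-9*z^3 - 41*z^2 + 88*z + 60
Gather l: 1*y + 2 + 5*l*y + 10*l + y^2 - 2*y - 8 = l*(5*y + 10) + y^2 - y - 6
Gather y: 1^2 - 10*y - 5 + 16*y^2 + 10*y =16*y^2 - 4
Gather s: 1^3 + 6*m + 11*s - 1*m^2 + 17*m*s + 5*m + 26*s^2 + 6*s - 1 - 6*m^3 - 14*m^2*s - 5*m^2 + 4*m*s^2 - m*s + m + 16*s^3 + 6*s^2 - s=-6*m^3 - 6*m^2 + 12*m + 16*s^3 + s^2*(4*m + 32) + s*(-14*m^2 + 16*m + 16)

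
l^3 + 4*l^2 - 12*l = l*(l - 2)*(l + 6)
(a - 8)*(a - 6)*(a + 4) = a^3 - 10*a^2 - 8*a + 192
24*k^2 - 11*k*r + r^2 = (-8*k + r)*(-3*k + r)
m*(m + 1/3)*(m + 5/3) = m^3 + 2*m^2 + 5*m/9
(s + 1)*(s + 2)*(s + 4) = s^3 + 7*s^2 + 14*s + 8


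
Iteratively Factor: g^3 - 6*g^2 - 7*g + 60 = (g - 4)*(g^2 - 2*g - 15) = (g - 5)*(g - 4)*(g + 3)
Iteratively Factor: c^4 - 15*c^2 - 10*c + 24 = (c + 2)*(c^3 - 2*c^2 - 11*c + 12) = (c + 2)*(c + 3)*(c^2 - 5*c + 4) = (c - 4)*(c + 2)*(c + 3)*(c - 1)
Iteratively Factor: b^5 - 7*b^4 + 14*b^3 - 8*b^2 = (b - 4)*(b^4 - 3*b^3 + 2*b^2) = (b - 4)*(b - 2)*(b^3 - b^2) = b*(b - 4)*(b - 2)*(b^2 - b) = b^2*(b - 4)*(b - 2)*(b - 1)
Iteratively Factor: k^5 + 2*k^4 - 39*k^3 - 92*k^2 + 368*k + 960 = (k + 4)*(k^4 - 2*k^3 - 31*k^2 + 32*k + 240) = (k + 4)^2*(k^3 - 6*k^2 - 7*k + 60) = (k + 3)*(k + 4)^2*(k^2 - 9*k + 20) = (k - 5)*(k + 3)*(k + 4)^2*(k - 4)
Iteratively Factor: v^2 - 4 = (v - 2)*(v + 2)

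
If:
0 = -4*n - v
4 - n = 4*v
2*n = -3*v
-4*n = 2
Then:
No Solution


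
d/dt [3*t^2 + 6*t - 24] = 6*t + 6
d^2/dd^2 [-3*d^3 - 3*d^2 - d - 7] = -18*d - 6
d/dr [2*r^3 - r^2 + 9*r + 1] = 6*r^2 - 2*r + 9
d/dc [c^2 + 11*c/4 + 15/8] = 2*c + 11/4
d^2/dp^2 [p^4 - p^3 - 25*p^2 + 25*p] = 12*p^2 - 6*p - 50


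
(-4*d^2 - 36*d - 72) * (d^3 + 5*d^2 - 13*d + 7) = -4*d^5 - 56*d^4 - 200*d^3 + 80*d^2 + 684*d - 504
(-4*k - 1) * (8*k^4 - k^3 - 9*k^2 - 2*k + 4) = -32*k^5 - 4*k^4 + 37*k^3 + 17*k^2 - 14*k - 4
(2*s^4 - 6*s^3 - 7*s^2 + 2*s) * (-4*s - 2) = -8*s^5 + 20*s^4 + 40*s^3 + 6*s^2 - 4*s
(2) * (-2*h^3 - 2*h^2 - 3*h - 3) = -4*h^3 - 4*h^2 - 6*h - 6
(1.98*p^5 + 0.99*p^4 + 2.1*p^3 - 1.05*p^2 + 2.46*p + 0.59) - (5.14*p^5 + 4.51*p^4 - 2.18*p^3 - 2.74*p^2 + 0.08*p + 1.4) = -3.16*p^5 - 3.52*p^4 + 4.28*p^3 + 1.69*p^2 + 2.38*p - 0.81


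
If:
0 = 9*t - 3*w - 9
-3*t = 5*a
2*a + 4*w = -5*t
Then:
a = -36/79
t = 60/79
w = -57/79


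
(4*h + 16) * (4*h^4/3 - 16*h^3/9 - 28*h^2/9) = 16*h^5/3 + 128*h^4/9 - 368*h^3/9 - 448*h^2/9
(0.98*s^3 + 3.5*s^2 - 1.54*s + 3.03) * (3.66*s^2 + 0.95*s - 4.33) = 3.5868*s^5 + 13.741*s^4 - 6.5548*s^3 - 5.5282*s^2 + 9.5467*s - 13.1199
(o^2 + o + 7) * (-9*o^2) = -9*o^4 - 9*o^3 - 63*o^2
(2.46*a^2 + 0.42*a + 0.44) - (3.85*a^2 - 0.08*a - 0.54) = -1.39*a^2 + 0.5*a + 0.98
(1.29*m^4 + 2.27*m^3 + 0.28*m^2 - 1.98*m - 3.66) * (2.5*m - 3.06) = 3.225*m^5 + 1.7276*m^4 - 6.2462*m^3 - 5.8068*m^2 - 3.0912*m + 11.1996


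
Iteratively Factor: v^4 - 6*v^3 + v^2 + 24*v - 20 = (v - 2)*(v^3 - 4*v^2 - 7*v + 10) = (v - 2)*(v - 1)*(v^2 - 3*v - 10) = (v - 2)*(v - 1)*(v + 2)*(v - 5)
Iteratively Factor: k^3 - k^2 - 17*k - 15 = (k + 1)*(k^2 - 2*k - 15) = (k + 1)*(k + 3)*(k - 5)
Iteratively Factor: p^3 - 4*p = (p)*(p^2 - 4) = p*(p + 2)*(p - 2)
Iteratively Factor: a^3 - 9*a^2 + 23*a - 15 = (a - 3)*(a^2 - 6*a + 5) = (a - 5)*(a - 3)*(a - 1)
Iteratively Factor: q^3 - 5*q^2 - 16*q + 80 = (q - 4)*(q^2 - q - 20) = (q - 4)*(q + 4)*(q - 5)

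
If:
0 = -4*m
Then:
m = 0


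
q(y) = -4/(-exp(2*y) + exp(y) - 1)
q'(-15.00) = 0.00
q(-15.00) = 4.00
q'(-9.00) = 0.00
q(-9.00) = 4.00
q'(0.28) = -4.28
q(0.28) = 2.80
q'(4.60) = -0.00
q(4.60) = 0.00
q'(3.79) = -0.00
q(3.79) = 0.00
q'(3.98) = -0.00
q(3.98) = 0.00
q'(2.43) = -0.07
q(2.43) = 0.03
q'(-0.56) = -0.57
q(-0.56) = 5.30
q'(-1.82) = 0.59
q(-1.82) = 4.63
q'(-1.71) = 0.64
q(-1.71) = 4.70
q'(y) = -4*(2*exp(2*y) - exp(y))/(-exp(2*y) + exp(y) - 1)^2 = (4 - 8*exp(y))*exp(y)/(exp(2*y) - exp(y) + 1)^2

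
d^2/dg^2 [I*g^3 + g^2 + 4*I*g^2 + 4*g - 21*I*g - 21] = 6*I*g + 2 + 8*I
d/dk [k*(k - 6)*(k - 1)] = 3*k^2 - 14*k + 6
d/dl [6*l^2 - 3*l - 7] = 12*l - 3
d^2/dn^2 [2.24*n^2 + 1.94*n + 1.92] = 4.48000000000000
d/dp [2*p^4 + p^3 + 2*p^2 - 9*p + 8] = 8*p^3 + 3*p^2 + 4*p - 9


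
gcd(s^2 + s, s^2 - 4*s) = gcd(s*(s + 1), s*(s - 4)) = s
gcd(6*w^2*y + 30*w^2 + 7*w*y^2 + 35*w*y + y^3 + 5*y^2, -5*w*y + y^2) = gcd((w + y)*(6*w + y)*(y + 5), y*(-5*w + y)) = 1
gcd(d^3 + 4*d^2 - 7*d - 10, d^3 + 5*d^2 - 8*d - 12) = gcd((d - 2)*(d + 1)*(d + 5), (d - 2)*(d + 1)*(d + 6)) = d^2 - d - 2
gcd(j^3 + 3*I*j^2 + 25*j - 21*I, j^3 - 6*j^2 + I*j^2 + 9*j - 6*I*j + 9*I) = 1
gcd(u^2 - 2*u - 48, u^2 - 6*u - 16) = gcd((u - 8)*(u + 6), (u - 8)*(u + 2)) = u - 8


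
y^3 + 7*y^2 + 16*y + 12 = (y + 2)^2*(y + 3)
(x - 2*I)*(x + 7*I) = x^2 + 5*I*x + 14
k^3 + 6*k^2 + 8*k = k*(k + 2)*(k + 4)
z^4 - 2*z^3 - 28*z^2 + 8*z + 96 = (z - 6)*(z - 2)*(z + 2)*(z + 4)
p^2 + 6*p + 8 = (p + 2)*(p + 4)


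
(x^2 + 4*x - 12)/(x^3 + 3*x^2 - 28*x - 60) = (x - 2)/(x^2 - 3*x - 10)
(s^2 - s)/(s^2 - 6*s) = (s - 1)/(s - 6)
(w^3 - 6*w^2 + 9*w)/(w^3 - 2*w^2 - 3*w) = (w - 3)/(w + 1)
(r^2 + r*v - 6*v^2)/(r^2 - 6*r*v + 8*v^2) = (r + 3*v)/(r - 4*v)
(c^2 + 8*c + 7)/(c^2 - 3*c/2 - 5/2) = 2*(c + 7)/(2*c - 5)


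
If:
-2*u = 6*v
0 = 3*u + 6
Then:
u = -2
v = 2/3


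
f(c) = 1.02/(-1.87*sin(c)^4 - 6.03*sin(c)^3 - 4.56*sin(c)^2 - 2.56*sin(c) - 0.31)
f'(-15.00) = -3.06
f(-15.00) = 1.36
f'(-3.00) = -2988.63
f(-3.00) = -43.70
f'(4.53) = -0.23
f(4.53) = 0.57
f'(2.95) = -4.94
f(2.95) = -1.01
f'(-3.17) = -19.34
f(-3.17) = -2.64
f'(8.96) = -1.12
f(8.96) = -0.34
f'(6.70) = 1.40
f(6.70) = -0.40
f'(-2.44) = -3.13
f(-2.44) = 1.38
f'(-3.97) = -0.26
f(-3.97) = -0.13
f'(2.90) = -3.60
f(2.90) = -0.80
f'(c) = 1.02*(7.48*sin(c)^3*cos(c) + 18.09*sin(c)^2*cos(c) + 9.12*sin(c)*cos(c) + 2.56*cos(c))/(-1.87*sin(c)^4 - 6.03*sin(c)^3 - 4.56*sin(c)^2 - 2.56*sin(c) - 0.31)^2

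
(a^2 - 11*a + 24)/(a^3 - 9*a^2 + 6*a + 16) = (a - 3)/(a^2 - a - 2)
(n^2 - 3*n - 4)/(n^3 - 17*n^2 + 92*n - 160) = (n + 1)/(n^2 - 13*n + 40)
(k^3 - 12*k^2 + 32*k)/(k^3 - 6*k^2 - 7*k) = (-k^2 + 12*k - 32)/(-k^2 + 6*k + 7)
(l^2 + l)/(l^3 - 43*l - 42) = l/(l^2 - l - 42)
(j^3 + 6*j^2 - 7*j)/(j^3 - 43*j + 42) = j/(j - 6)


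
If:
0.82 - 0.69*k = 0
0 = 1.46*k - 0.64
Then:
No Solution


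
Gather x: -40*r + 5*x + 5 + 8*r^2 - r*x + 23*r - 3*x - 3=8*r^2 - 17*r + x*(2 - r) + 2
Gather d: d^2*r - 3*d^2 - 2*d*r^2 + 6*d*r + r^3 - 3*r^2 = d^2*(r - 3) + d*(-2*r^2 + 6*r) + r^3 - 3*r^2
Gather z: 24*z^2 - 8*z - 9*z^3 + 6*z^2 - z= -9*z^3 + 30*z^2 - 9*z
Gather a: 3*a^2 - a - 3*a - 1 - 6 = 3*a^2 - 4*a - 7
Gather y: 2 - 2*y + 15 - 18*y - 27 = -20*y - 10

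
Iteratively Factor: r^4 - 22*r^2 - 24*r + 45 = (r - 5)*(r^3 + 5*r^2 + 3*r - 9) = (r - 5)*(r + 3)*(r^2 + 2*r - 3) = (r - 5)*(r + 3)^2*(r - 1)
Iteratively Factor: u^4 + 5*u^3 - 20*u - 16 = (u - 2)*(u^3 + 7*u^2 + 14*u + 8) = (u - 2)*(u + 1)*(u^2 + 6*u + 8) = (u - 2)*(u + 1)*(u + 2)*(u + 4)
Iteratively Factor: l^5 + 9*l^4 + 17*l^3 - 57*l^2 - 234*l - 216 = (l + 3)*(l^4 + 6*l^3 - l^2 - 54*l - 72) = (l - 3)*(l + 3)*(l^3 + 9*l^2 + 26*l + 24) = (l - 3)*(l + 2)*(l + 3)*(l^2 + 7*l + 12) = (l - 3)*(l + 2)*(l + 3)*(l + 4)*(l + 3)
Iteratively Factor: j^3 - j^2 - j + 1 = (j - 1)*(j^2 - 1) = (j - 1)*(j + 1)*(j - 1)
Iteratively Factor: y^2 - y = (y)*(y - 1)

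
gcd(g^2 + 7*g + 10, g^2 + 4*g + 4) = g + 2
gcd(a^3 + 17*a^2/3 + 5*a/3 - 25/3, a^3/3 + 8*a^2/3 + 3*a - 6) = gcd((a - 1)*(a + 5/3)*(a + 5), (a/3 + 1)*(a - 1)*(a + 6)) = a - 1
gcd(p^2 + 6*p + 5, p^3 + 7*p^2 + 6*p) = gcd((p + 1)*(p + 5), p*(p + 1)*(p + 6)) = p + 1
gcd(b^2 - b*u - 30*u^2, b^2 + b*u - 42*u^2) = -b + 6*u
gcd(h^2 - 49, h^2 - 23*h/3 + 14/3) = h - 7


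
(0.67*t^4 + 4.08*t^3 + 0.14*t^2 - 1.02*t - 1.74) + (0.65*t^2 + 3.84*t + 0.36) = 0.67*t^4 + 4.08*t^3 + 0.79*t^2 + 2.82*t - 1.38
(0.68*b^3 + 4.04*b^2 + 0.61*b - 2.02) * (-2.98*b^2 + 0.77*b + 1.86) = -2.0264*b^5 - 11.5156*b^4 + 2.5578*b^3 + 14.0037*b^2 - 0.4208*b - 3.7572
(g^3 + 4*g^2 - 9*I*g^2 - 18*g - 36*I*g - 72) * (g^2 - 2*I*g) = g^5 + 4*g^4 - 11*I*g^4 - 36*g^3 - 44*I*g^3 - 144*g^2 + 36*I*g^2 + 144*I*g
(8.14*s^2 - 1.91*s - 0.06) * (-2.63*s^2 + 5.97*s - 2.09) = -21.4082*s^4 + 53.6191*s^3 - 28.2575*s^2 + 3.6337*s + 0.1254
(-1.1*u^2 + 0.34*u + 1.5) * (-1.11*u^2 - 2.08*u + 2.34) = 1.221*u^4 + 1.9106*u^3 - 4.9462*u^2 - 2.3244*u + 3.51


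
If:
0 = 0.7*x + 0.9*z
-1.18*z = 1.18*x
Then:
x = 0.00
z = 0.00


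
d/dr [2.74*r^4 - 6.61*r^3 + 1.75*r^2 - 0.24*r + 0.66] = 10.96*r^3 - 19.83*r^2 + 3.5*r - 0.24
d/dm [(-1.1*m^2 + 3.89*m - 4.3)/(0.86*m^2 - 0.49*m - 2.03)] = (-2.8064*m^2 + 11.862*m - 10.0037)/(0.7396*m^4 - 0.8428*m^3 - 3.2515*m^2 + 1.9894*m + 4.1209)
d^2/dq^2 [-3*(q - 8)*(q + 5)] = -6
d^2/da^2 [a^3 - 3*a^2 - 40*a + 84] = 6*a - 6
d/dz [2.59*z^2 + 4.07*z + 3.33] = 5.18*z + 4.07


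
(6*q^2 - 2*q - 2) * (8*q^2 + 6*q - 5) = 48*q^4 + 20*q^3 - 58*q^2 - 2*q + 10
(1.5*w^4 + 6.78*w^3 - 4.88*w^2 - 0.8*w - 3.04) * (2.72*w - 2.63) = 4.08*w^5 + 14.4966*w^4 - 31.105*w^3 + 10.6584*w^2 - 6.1648*w + 7.9952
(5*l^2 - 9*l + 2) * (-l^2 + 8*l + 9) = -5*l^4 + 49*l^3 - 29*l^2 - 65*l + 18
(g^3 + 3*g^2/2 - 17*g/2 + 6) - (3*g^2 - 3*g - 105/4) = g^3 - 3*g^2/2 - 11*g/2 + 129/4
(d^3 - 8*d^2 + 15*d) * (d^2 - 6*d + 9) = d^5 - 14*d^4 + 72*d^3 - 162*d^2 + 135*d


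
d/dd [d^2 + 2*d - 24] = 2*d + 2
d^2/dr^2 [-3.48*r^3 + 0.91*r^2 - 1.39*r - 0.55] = 1.82 - 20.88*r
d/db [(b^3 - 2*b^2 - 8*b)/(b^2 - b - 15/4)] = 4*(4*b^4 - 8*b^3 - 5*b^2 + 60*b + 120)/(16*b^4 - 32*b^3 - 104*b^2 + 120*b + 225)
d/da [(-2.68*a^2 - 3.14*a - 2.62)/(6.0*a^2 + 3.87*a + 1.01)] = (8.4684*a^2 + 26.0264*a + 6.968)/(36.0*a^4 + 46.44*a^3 + 27.0969*a^2 + 7.8174*a + 1.0201)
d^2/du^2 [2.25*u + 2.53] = 0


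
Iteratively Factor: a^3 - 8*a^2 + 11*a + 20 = (a + 1)*(a^2 - 9*a + 20) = (a - 5)*(a + 1)*(a - 4)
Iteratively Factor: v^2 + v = (v)*(v + 1)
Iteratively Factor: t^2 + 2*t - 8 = (t + 4)*(t - 2)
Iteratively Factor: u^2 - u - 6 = (u + 2)*(u - 3)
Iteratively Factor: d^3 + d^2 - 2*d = (d + 2)*(d^2 - d) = d*(d + 2)*(d - 1)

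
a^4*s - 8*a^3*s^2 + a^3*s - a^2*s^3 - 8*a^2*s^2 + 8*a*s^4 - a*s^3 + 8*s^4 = (a - 8*s)*(a - s)*(a + s)*(a*s + s)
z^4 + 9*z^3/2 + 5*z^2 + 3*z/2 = z*(z + 1/2)*(z + 1)*(z + 3)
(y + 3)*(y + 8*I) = y^2 + 3*y + 8*I*y + 24*I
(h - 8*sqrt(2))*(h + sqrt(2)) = h^2 - 7*sqrt(2)*h - 16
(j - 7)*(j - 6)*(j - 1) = j^3 - 14*j^2 + 55*j - 42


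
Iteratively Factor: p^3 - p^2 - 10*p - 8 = (p + 2)*(p^2 - 3*p - 4) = (p + 1)*(p + 2)*(p - 4)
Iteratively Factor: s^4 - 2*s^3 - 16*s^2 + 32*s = (s - 4)*(s^3 + 2*s^2 - 8*s) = (s - 4)*(s + 4)*(s^2 - 2*s) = s*(s - 4)*(s + 4)*(s - 2)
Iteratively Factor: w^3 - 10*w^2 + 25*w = (w - 5)*(w^2 - 5*w) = (w - 5)^2*(w)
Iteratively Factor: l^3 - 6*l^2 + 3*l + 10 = (l - 5)*(l^2 - l - 2) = (l - 5)*(l - 2)*(l + 1)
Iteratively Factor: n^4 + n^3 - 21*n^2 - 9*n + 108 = (n + 4)*(n^3 - 3*n^2 - 9*n + 27) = (n - 3)*(n + 4)*(n^2 - 9) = (n - 3)^2*(n + 4)*(n + 3)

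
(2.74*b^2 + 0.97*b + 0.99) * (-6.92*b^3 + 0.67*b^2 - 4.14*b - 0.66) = -18.9608*b^5 - 4.8766*b^4 - 17.5445*b^3 - 5.1609*b^2 - 4.7388*b - 0.6534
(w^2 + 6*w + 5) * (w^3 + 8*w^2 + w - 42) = w^5 + 14*w^4 + 54*w^3 + 4*w^2 - 247*w - 210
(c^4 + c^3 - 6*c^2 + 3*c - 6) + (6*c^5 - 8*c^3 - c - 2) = 6*c^5 + c^4 - 7*c^3 - 6*c^2 + 2*c - 8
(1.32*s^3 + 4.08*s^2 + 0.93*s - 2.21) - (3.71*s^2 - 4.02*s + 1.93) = 1.32*s^3 + 0.37*s^2 + 4.95*s - 4.14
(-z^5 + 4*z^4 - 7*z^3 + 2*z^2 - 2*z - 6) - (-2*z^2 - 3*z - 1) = -z^5 + 4*z^4 - 7*z^3 + 4*z^2 + z - 5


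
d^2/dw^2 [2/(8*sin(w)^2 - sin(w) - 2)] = 2*(256*sin(w)^4 - 24*sin(w)^3 - 319*sin(w)^2 + 46*sin(w) - 34)/(-8*sin(w)^2 + sin(w) + 2)^3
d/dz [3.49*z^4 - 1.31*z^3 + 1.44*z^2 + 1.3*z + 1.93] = 13.96*z^3 - 3.93*z^2 + 2.88*z + 1.3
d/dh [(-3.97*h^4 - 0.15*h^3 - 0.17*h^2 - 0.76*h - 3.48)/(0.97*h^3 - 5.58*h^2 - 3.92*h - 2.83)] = (-3.8509*h^6 + 44.3052*h^5 + 47.6891*h^4 + 47.5908*h^3 + 7.8259*h^2 - 37.8746*h - 11.4908)/(0.9409*h^6 - 10.8252*h^5 + 23.5316*h^4 + 38.257*h^3 + 46.9492*h^2 + 22.1872*h + 8.0089)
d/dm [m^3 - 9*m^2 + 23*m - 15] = 3*m^2 - 18*m + 23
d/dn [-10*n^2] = -20*n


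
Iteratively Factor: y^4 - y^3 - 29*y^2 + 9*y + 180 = (y - 3)*(y^3 + 2*y^2 - 23*y - 60) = (y - 5)*(y - 3)*(y^2 + 7*y + 12) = (y - 5)*(y - 3)*(y + 3)*(y + 4)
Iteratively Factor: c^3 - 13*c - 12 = (c + 1)*(c^2 - c - 12) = (c - 4)*(c + 1)*(c + 3)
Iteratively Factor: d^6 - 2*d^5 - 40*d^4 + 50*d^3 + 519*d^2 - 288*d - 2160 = (d - 4)*(d^5 + 2*d^4 - 32*d^3 - 78*d^2 + 207*d + 540) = (d - 4)*(d + 3)*(d^4 - d^3 - 29*d^2 + 9*d + 180) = (d - 4)*(d - 3)*(d + 3)*(d^3 + 2*d^2 - 23*d - 60) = (d - 5)*(d - 4)*(d - 3)*(d + 3)*(d^2 + 7*d + 12) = (d - 5)*(d - 4)*(d - 3)*(d + 3)^2*(d + 4)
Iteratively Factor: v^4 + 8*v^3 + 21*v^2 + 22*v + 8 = (v + 1)*(v^3 + 7*v^2 + 14*v + 8) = (v + 1)*(v + 2)*(v^2 + 5*v + 4) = (v + 1)*(v + 2)*(v + 4)*(v + 1)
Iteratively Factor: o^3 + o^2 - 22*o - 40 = (o - 5)*(o^2 + 6*o + 8) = (o - 5)*(o + 2)*(o + 4)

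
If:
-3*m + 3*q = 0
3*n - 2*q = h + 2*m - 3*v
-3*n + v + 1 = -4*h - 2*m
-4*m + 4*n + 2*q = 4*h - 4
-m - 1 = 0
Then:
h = -11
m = -1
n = -25/2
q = -1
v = 15/2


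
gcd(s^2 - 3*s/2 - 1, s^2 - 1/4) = s + 1/2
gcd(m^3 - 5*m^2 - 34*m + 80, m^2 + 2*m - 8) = m - 2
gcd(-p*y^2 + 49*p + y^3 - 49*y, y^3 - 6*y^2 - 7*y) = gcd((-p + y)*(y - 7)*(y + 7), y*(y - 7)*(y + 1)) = y - 7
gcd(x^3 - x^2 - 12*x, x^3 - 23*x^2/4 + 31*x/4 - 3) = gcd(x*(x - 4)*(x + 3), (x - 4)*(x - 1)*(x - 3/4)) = x - 4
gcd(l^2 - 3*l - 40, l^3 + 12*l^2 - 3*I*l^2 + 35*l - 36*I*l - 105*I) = l + 5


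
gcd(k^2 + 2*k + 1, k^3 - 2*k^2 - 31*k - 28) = k + 1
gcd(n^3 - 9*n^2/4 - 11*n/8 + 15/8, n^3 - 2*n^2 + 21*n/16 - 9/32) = n - 3/4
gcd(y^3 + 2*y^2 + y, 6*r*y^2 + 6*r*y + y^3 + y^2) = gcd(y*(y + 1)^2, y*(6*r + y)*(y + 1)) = y^2 + y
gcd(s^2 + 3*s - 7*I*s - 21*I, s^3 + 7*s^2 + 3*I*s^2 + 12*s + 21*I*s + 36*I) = s + 3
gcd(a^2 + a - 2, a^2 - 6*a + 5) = a - 1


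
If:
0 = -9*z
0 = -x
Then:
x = 0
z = 0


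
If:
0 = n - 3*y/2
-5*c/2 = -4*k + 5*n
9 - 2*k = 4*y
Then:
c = 36/5 - 31*y/5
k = 9/2 - 2*y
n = 3*y/2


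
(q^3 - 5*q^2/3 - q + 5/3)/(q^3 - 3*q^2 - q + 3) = (q - 5/3)/(q - 3)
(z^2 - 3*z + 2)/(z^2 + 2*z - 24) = (z^2 - 3*z + 2)/(z^2 + 2*z - 24)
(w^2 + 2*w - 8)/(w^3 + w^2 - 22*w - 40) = (w - 2)/(w^2 - 3*w - 10)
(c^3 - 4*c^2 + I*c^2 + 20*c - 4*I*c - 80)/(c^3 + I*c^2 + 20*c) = (c - 4)/c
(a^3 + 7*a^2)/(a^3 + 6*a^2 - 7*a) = a/(a - 1)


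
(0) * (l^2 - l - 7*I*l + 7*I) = 0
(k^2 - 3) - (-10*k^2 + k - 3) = 11*k^2 - k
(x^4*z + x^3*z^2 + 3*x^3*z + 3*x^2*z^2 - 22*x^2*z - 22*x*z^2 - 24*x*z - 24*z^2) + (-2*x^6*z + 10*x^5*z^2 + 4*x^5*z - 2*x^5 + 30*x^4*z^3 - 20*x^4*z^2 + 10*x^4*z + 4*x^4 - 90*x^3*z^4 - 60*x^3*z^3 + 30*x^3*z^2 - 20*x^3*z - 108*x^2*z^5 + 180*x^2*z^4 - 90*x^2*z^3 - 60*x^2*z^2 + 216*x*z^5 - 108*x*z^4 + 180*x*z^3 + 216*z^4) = -2*x^6*z + 10*x^5*z^2 + 4*x^5*z - 2*x^5 + 30*x^4*z^3 - 20*x^4*z^2 + 11*x^4*z + 4*x^4 - 90*x^3*z^4 - 60*x^3*z^3 + 31*x^3*z^2 - 17*x^3*z - 108*x^2*z^5 + 180*x^2*z^4 - 90*x^2*z^3 - 57*x^2*z^2 - 22*x^2*z + 216*x*z^5 - 108*x*z^4 + 180*x*z^3 - 22*x*z^2 - 24*x*z + 216*z^4 - 24*z^2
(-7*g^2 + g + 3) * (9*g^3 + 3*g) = -63*g^5 + 9*g^4 + 6*g^3 + 3*g^2 + 9*g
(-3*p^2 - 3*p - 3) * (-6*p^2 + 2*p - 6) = 18*p^4 + 12*p^3 + 30*p^2 + 12*p + 18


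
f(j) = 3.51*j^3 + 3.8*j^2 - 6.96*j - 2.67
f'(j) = 10.53*j^2 + 7.6*j - 6.96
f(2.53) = 60.89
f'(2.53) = 79.67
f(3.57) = 180.62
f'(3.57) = 154.38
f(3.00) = 105.42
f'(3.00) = 110.61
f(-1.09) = 4.89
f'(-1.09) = -2.73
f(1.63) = 11.28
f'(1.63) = 33.41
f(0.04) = -2.94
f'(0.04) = -6.64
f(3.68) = 198.10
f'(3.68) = 163.61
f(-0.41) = 0.58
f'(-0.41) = -8.31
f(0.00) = -2.67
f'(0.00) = -6.96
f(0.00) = -2.67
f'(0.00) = -6.96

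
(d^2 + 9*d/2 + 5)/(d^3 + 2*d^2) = (d + 5/2)/d^2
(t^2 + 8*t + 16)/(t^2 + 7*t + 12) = (t + 4)/(t + 3)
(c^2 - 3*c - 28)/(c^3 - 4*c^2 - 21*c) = (c + 4)/(c*(c + 3))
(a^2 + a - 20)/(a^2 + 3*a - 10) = (a - 4)/(a - 2)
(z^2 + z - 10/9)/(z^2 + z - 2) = (z^2 + z - 10/9)/(z^2 + z - 2)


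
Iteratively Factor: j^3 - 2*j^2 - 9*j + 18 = (j + 3)*(j^2 - 5*j + 6) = (j - 2)*(j + 3)*(j - 3)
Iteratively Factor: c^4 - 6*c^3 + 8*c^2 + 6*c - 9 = (c - 3)*(c^3 - 3*c^2 - c + 3) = (c - 3)*(c - 1)*(c^2 - 2*c - 3) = (c - 3)*(c - 1)*(c + 1)*(c - 3)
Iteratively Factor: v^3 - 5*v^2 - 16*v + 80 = (v - 4)*(v^2 - v - 20) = (v - 4)*(v + 4)*(v - 5)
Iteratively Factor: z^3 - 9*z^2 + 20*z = (z - 4)*(z^2 - 5*z) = (z - 5)*(z - 4)*(z)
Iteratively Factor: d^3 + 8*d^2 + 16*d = (d + 4)*(d^2 + 4*d) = d*(d + 4)*(d + 4)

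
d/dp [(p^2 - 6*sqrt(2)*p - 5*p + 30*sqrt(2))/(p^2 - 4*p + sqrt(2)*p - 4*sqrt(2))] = (p^2 + 7*sqrt(2)*p^2 - 68*sqrt(2)*p - 12 + 140*sqrt(2))/(p^4 - 8*p^3 + 2*sqrt(2)*p^3 - 16*sqrt(2)*p^2 + 18*p^2 - 16*p + 32*sqrt(2)*p + 32)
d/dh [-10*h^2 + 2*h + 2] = 2 - 20*h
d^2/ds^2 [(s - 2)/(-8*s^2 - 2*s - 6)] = (-(s - 2)*(8*s + 1)^2 + (12*s - 7)*(4*s^2 + s + 3))/(4*s^2 + s + 3)^3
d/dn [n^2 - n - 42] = 2*n - 1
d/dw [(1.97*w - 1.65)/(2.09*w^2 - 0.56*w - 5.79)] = (-4.1173*w^2 + 6.897*w - 12.3303)/(4.3681*w^4 - 2.3408*w^3 - 23.8886*w^2 + 6.4848*w + 33.5241)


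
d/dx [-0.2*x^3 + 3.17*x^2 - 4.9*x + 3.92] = -0.6*x^2 + 6.34*x - 4.9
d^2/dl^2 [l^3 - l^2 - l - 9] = 6*l - 2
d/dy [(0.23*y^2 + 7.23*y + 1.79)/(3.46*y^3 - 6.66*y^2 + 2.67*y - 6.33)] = (-0.7958*y^4 - 50.0316*y^3 + 30.1857*y^2 + 20.931*y - 50.5452)/(11.9716*y^6 - 46.0872*y^5 + 62.832*y^4 - 79.368*y^3 + 91.4445*y^2 - 33.8022*y + 40.0689)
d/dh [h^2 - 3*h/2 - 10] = 2*h - 3/2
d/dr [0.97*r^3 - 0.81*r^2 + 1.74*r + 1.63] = 2.91*r^2 - 1.62*r + 1.74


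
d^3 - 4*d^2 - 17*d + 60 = (d - 5)*(d - 3)*(d + 4)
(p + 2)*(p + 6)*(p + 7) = p^3 + 15*p^2 + 68*p + 84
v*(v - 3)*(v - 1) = v^3 - 4*v^2 + 3*v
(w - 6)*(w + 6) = w^2 - 36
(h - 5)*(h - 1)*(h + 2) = h^3 - 4*h^2 - 7*h + 10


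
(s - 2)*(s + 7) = s^2 + 5*s - 14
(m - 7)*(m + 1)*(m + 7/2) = m^3 - 5*m^2/2 - 28*m - 49/2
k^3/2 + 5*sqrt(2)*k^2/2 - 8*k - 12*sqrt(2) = (k/2 + sqrt(2)/2)*(k - 2*sqrt(2))*(k + 6*sqrt(2))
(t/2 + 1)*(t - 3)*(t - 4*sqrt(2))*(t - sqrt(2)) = t^4/2 - 5*sqrt(2)*t^3/2 - t^3/2 + t^2 + 5*sqrt(2)*t^2/2 - 4*t + 15*sqrt(2)*t - 24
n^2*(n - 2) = n^3 - 2*n^2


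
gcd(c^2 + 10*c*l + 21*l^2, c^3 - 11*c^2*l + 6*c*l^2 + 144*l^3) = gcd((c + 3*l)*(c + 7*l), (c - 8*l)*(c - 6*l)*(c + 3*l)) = c + 3*l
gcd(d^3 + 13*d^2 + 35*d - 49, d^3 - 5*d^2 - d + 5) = d - 1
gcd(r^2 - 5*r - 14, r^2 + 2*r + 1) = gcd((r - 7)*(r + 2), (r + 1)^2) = 1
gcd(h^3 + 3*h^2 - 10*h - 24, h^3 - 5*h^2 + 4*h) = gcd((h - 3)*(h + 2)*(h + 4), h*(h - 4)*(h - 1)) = 1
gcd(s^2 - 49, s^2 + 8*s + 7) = s + 7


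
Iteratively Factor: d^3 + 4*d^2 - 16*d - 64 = (d - 4)*(d^2 + 8*d + 16) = (d - 4)*(d + 4)*(d + 4)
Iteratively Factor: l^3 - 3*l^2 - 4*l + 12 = (l - 3)*(l^2 - 4) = (l - 3)*(l + 2)*(l - 2)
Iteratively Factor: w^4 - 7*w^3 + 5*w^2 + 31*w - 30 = (w + 2)*(w^3 - 9*w^2 + 23*w - 15) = (w - 3)*(w + 2)*(w^2 - 6*w + 5) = (w - 3)*(w - 1)*(w + 2)*(w - 5)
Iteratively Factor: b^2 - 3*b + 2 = (b - 2)*(b - 1)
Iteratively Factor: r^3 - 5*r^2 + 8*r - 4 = (r - 2)*(r^2 - 3*r + 2) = (r - 2)*(r - 1)*(r - 2)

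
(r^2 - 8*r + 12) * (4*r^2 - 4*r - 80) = 4*r^4 - 36*r^3 + 592*r - 960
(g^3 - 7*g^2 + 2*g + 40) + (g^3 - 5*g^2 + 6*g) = 2*g^3 - 12*g^2 + 8*g + 40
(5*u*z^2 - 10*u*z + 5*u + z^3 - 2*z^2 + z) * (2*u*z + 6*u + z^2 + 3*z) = 10*u^2*z^3 + 10*u^2*z^2 - 50*u^2*z + 30*u^2 + 7*u*z^4 + 7*u*z^3 - 35*u*z^2 + 21*u*z + z^5 + z^4 - 5*z^3 + 3*z^2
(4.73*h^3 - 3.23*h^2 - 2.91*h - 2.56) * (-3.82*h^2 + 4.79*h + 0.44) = -18.0686*h^5 + 34.9953*h^4 - 2.2743*h^3 - 5.5809*h^2 - 13.5428*h - 1.1264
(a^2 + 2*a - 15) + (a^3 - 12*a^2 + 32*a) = a^3 - 11*a^2 + 34*a - 15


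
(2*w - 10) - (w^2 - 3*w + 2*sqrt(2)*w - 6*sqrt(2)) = -w^2 - 2*sqrt(2)*w + 5*w - 10 + 6*sqrt(2)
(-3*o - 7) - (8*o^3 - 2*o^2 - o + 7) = -8*o^3 + 2*o^2 - 2*o - 14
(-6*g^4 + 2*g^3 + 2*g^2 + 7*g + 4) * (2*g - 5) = -12*g^5 + 34*g^4 - 6*g^3 + 4*g^2 - 27*g - 20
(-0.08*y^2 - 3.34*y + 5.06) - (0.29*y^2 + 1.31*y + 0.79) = -0.37*y^2 - 4.65*y + 4.27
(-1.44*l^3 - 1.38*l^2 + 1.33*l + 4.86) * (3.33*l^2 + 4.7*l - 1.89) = -4.7952*l^5 - 11.3634*l^4 + 0.6645*l^3 + 25.043*l^2 + 20.3283*l - 9.1854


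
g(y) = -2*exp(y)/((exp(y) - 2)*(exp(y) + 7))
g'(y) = -2*exp(y)/((exp(y) - 2)*(exp(y) + 7)) + 2*exp(2*y)/((exp(y) - 2)*(exp(y) + 7)^2) + 2*exp(2*y)/((exp(y) - 2)^2*(exp(y) + 7))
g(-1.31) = 0.04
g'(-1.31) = 0.05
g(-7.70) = 0.00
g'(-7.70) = 0.00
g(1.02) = -0.73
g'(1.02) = 2.11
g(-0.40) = 0.13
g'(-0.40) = 0.19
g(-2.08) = 0.02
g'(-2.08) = 0.02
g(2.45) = -0.13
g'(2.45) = 0.11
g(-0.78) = 0.08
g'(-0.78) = 0.10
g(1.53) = -0.30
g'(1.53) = 0.35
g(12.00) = 0.00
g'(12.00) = 0.00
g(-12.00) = 0.00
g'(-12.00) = 0.00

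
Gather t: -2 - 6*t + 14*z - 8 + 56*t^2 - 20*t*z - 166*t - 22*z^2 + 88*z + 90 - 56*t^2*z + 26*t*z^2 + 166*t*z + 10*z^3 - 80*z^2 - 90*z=t^2*(56 - 56*z) + t*(26*z^2 + 146*z - 172) + 10*z^3 - 102*z^2 + 12*z + 80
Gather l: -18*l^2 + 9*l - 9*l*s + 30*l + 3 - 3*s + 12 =-18*l^2 + l*(39 - 9*s) - 3*s + 15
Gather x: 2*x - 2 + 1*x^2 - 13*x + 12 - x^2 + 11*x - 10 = 0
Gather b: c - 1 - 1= c - 2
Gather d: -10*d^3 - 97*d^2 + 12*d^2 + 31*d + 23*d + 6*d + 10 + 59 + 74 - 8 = -10*d^3 - 85*d^2 + 60*d + 135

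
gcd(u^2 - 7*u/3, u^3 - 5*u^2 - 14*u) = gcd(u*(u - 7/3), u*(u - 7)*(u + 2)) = u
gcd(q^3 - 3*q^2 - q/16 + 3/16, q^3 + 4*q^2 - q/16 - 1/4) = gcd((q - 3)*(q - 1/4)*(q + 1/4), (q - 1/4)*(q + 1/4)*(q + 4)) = q^2 - 1/16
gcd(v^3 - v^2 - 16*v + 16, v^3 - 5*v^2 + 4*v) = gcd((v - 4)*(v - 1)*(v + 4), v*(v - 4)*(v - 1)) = v^2 - 5*v + 4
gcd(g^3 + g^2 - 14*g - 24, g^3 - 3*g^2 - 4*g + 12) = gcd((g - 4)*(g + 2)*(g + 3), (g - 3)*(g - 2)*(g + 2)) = g + 2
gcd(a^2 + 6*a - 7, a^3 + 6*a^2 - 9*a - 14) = a + 7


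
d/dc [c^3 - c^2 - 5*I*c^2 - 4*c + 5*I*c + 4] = 3*c^2 - 2*c - 10*I*c - 4 + 5*I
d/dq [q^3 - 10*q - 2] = 3*q^2 - 10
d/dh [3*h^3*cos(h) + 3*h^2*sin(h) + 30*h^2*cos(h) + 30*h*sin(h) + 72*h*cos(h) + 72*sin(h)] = -3*h^3*sin(h) - 30*h^2*sin(h) + 12*h^2*cos(h) - 66*h*sin(h) + 90*h*cos(h) + 30*sin(h) + 144*cos(h)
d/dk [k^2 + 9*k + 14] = 2*k + 9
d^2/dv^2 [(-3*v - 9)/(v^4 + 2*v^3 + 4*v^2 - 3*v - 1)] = 6*(-(v + 3)*(4*v^3 + 6*v^2 + 8*v - 3)^2 + (4*v^3 + 6*v^2 + 8*v + 2*(v + 3)*(3*v^2 + 3*v + 2) - 3)*(v^4 + 2*v^3 + 4*v^2 - 3*v - 1))/(v^4 + 2*v^3 + 4*v^2 - 3*v - 1)^3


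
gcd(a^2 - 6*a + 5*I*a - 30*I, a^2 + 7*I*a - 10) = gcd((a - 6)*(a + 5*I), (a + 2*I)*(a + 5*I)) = a + 5*I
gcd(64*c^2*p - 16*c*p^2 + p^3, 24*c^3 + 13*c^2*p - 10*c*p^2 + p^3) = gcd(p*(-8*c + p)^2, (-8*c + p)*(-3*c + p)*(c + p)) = -8*c + p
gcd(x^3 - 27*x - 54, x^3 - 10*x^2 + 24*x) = x - 6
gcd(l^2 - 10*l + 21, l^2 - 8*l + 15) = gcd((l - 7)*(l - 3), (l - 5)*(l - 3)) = l - 3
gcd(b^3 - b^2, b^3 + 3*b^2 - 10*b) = b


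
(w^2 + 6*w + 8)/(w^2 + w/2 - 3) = 2*(w + 4)/(2*w - 3)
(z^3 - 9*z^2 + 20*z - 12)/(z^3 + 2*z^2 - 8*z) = (z^2 - 7*z + 6)/(z*(z + 4))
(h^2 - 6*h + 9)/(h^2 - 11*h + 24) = (h - 3)/(h - 8)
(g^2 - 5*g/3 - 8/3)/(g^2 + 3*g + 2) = (g - 8/3)/(g + 2)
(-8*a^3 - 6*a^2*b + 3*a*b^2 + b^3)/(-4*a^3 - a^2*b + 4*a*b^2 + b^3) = (2*a - b)/(a - b)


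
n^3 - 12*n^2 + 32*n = n*(n - 8)*(n - 4)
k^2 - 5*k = k*(k - 5)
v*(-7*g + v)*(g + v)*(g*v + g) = -7*g^3*v^2 - 7*g^3*v - 6*g^2*v^3 - 6*g^2*v^2 + g*v^4 + g*v^3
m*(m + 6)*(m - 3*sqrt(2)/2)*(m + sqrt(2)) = m^4 - sqrt(2)*m^3/2 + 6*m^3 - 3*sqrt(2)*m^2 - 3*m^2 - 18*m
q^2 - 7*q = q*(q - 7)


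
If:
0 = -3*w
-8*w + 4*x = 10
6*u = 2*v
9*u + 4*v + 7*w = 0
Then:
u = 0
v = 0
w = 0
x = 5/2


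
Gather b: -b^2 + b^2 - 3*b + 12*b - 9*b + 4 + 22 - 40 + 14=0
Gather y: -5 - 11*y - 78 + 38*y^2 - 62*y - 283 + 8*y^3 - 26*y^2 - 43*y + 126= 8*y^3 + 12*y^2 - 116*y - 240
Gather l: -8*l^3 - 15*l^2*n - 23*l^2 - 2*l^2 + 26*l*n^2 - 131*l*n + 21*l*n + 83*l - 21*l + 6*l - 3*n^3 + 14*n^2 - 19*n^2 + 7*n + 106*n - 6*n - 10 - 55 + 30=-8*l^3 + l^2*(-15*n - 25) + l*(26*n^2 - 110*n + 68) - 3*n^3 - 5*n^2 + 107*n - 35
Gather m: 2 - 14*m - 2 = -14*m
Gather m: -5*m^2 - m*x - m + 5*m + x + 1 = -5*m^2 + m*(4 - x) + x + 1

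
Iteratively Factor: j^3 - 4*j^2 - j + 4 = (j + 1)*(j^2 - 5*j + 4) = (j - 1)*(j + 1)*(j - 4)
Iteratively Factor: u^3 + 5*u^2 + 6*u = (u + 2)*(u^2 + 3*u) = u*(u + 2)*(u + 3)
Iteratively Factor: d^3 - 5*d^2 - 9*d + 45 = (d - 5)*(d^2 - 9) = (d - 5)*(d + 3)*(d - 3)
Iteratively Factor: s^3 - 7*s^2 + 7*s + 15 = (s - 5)*(s^2 - 2*s - 3) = (s - 5)*(s - 3)*(s + 1)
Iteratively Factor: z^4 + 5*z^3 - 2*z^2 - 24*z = (z - 2)*(z^3 + 7*z^2 + 12*z) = z*(z - 2)*(z^2 + 7*z + 12) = z*(z - 2)*(z + 3)*(z + 4)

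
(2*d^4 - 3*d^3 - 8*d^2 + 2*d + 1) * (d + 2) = 2*d^5 + d^4 - 14*d^3 - 14*d^2 + 5*d + 2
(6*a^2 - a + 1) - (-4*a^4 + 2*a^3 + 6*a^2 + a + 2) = 4*a^4 - 2*a^3 - 2*a - 1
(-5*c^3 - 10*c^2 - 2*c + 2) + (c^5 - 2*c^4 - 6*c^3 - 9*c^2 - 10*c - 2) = c^5 - 2*c^4 - 11*c^3 - 19*c^2 - 12*c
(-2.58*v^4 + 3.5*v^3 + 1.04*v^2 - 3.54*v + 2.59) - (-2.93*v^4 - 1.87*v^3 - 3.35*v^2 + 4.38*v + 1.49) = 0.35*v^4 + 5.37*v^3 + 4.39*v^2 - 7.92*v + 1.1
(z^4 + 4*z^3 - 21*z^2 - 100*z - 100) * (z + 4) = z^5 + 8*z^4 - 5*z^3 - 184*z^2 - 500*z - 400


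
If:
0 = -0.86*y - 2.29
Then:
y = -2.66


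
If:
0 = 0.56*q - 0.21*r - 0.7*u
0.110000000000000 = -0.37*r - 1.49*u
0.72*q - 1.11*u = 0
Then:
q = -0.10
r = -0.05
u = -0.06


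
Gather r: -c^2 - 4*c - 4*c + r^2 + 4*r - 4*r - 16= -c^2 - 8*c + r^2 - 16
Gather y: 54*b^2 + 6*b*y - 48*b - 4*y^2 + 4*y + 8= 54*b^2 - 48*b - 4*y^2 + y*(6*b + 4) + 8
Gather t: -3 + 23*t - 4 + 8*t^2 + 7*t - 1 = 8*t^2 + 30*t - 8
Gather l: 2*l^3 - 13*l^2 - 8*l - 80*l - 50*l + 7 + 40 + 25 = 2*l^3 - 13*l^2 - 138*l + 72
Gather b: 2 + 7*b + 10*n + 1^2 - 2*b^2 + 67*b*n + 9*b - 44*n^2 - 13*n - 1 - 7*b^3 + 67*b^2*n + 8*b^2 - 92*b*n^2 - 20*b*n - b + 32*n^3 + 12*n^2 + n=-7*b^3 + b^2*(67*n + 6) + b*(-92*n^2 + 47*n + 15) + 32*n^3 - 32*n^2 - 2*n + 2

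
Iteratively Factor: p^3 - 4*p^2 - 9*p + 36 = (p - 4)*(p^2 - 9) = (p - 4)*(p + 3)*(p - 3)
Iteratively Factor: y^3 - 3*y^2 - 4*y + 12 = (y + 2)*(y^2 - 5*y + 6) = (y - 2)*(y + 2)*(y - 3)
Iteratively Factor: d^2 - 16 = (d - 4)*(d + 4)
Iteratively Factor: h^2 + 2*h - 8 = (h + 4)*(h - 2)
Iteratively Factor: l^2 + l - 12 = (l - 3)*(l + 4)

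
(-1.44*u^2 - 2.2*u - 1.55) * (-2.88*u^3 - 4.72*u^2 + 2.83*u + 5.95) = 4.1472*u^5 + 13.1328*u^4 + 10.7728*u^3 - 7.478*u^2 - 17.4765*u - 9.2225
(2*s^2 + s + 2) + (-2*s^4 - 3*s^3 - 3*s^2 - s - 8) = -2*s^4 - 3*s^3 - s^2 - 6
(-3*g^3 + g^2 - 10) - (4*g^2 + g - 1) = -3*g^3 - 3*g^2 - g - 9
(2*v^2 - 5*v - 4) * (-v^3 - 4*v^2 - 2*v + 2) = -2*v^5 - 3*v^4 + 20*v^3 + 30*v^2 - 2*v - 8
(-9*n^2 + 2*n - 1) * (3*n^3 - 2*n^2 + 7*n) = -27*n^5 + 24*n^4 - 70*n^3 + 16*n^2 - 7*n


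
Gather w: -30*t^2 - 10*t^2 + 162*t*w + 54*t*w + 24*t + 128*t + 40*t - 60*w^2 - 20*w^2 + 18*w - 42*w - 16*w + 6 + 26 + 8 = -40*t^2 + 192*t - 80*w^2 + w*(216*t - 40) + 40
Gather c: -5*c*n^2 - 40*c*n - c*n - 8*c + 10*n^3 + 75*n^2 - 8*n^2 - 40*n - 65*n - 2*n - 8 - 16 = c*(-5*n^2 - 41*n - 8) + 10*n^3 + 67*n^2 - 107*n - 24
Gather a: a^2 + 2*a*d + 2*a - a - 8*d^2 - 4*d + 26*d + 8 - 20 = a^2 + a*(2*d + 1) - 8*d^2 + 22*d - 12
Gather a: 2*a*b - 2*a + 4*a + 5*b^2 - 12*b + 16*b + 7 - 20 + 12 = a*(2*b + 2) + 5*b^2 + 4*b - 1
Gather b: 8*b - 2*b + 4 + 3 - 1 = 6*b + 6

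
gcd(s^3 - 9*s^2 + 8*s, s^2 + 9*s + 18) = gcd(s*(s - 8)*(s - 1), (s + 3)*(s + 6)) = 1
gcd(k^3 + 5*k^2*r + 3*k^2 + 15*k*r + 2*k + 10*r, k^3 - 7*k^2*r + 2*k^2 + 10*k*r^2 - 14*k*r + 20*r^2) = k + 2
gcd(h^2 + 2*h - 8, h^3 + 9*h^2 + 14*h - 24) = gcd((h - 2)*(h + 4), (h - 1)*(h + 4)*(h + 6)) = h + 4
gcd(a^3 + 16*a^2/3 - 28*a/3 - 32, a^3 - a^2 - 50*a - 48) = a + 6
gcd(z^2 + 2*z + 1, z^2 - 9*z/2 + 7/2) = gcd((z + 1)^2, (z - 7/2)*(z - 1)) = 1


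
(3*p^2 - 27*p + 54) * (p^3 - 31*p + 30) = 3*p^5 - 27*p^4 - 39*p^3 + 927*p^2 - 2484*p + 1620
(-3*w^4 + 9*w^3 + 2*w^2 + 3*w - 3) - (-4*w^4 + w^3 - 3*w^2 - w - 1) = w^4 + 8*w^3 + 5*w^2 + 4*w - 2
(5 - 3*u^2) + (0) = 5 - 3*u^2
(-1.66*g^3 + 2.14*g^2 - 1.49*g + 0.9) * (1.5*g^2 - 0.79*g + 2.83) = -2.49*g^5 + 4.5214*g^4 - 8.6234*g^3 + 8.5833*g^2 - 4.9277*g + 2.547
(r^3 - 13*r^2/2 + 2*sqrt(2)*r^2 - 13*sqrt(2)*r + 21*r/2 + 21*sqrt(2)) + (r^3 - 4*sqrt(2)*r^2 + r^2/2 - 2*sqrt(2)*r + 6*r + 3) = 2*r^3 - 6*r^2 - 2*sqrt(2)*r^2 - 15*sqrt(2)*r + 33*r/2 + 3 + 21*sqrt(2)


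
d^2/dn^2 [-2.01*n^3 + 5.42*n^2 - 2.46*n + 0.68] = 10.84 - 12.06*n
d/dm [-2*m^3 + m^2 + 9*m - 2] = -6*m^2 + 2*m + 9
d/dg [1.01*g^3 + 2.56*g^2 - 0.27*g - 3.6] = 3.03*g^2 + 5.12*g - 0.27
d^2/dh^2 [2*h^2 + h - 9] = 4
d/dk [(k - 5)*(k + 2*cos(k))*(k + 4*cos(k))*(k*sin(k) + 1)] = (5 - k)*(k + 2*cos(k))*(k*sin(k) + 1)*(4*sin(k) - 1) + (5 - k)*(k + 4*cos(k))*(k*sin(k) + 1)*(2*sin(k) - 1) + (k - 5)*(k + 2*cos(k))*(k + 4*cos(k))*(k*cos(k) + sin(k)) + (k + 2*cos(k))*(k + 4*cos(k))*(k*sin(k) + 1)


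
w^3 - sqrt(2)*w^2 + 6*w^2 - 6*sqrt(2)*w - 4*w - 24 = (w + 6)*(w - 2*sqrt(2))*(w + sqrt(2))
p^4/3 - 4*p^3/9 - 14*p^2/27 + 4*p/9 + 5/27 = (p/3 + 1/3)*(p - 5/3)*(p - 1)*(p + 1/3)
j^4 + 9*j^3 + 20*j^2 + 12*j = j*(j + 1)*(j + 2)*(j + 6)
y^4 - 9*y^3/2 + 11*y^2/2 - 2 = (y - 2)^2*(y - 1)*(y + 1/2)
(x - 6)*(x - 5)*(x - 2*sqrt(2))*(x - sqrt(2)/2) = x^4 - 11*x^3 - 5*sqrt(2)*x^3/2 + 32*x^2 + 55*sqrt(2)*x^2/2 - 75*sqrt(2)*x - 22*x + 60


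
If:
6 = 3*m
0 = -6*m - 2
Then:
No Solution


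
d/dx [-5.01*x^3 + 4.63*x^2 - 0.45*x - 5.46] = -15.03*x^2 + 9.26*x - 0.45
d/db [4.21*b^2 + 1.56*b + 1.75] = 8.42*b + 1.56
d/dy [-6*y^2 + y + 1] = 1 - 12*y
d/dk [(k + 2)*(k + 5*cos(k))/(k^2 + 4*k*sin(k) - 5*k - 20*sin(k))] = (-(k + 2)*(k + 5*cos(k))*(4*k*cos(k) + 2*k + 4*sin(k) - 20*cos(k) - 5) + (k - (k + 2)*(5*sin(k) - 1) + 5*cos(k))*(k^2 + 4*k*sin(k) - 5*k - 20*sin(k)))/((k - 5)^2*(k + 4*sin(k))^2)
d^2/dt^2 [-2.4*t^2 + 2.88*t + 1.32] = -4.80000000000000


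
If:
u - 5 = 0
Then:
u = 5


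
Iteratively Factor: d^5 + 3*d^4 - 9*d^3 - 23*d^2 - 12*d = (d + 1)*(d^4 + 2*d^3 - 11*d^2 - 12*d) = (d + 1)^2*(d^3 + d^2 - 12*d) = (d - 3)*(d + 1)^2*(d^2 + 4*d) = d*(d - 3)*(d + 1)^2*(d + 4)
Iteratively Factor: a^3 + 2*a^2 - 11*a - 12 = (a - 3)*(a^2 + 5*a + 4) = (a - 3)*(a + 1)*(a + 4)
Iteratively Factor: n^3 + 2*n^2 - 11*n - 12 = (n + 4)*(n^2 - 2*n - 3) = (n - 3)*(n + 4)*(n + 1)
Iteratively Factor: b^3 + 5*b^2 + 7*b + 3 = (b + 1)*(b^2 + 4*b + 3) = (b + 1)*(b + 3)*(b + 1)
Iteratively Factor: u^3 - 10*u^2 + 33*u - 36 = (u - 3)*(u^2 - 7*u + 12) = (u - 3)^2*(u - 4)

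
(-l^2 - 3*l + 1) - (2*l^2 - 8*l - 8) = -3*l^2 + 5*l + 9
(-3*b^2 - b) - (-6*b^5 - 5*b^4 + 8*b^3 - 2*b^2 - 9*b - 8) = 6*b^5 + 5*b^4 - 8*b^3 - b^2 + 8*b + 8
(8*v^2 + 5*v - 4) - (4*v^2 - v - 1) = 4*v^2 + 6*v - 3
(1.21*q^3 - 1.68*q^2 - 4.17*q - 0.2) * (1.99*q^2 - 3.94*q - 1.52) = 2.4079*q^5 - 8.1106*q^4 - 3.5183*q^3 + 18.5854*q^2 + 7.1264*q + 0.304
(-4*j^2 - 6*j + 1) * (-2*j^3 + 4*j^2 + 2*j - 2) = 8*j^5 - 4*j^4 - 34*j^3 + 14*j - 2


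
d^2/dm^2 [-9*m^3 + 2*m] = -54*m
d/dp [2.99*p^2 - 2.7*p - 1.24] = 5.98*p - 2.7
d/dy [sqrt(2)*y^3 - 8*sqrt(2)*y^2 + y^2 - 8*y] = 3*sqrt(2)*y^2 - 16*sqrt(2)*y + 2*y - 8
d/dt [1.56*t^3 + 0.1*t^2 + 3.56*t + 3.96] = 4.68*t^2 + 0.2*t + 3.56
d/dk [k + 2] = 1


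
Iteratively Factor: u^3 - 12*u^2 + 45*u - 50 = (u - 2)*(u^2 - 10*u + 25) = (u - 5)*(u - 2)*(u - 5)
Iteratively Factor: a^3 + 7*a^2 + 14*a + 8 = (a + 1)*(a^2 + 6*a + 8) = (a + 1)*(a + 2)*(a + 4)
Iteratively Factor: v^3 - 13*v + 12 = (v - 3)*(v^2 + 3*v - 4) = (v - 3)*(v - 1)*(v + 4)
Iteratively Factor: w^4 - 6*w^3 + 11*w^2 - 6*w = (w - 3)*(w^3 - 3*w^2 + 2*w) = w*(w - 3)*(w^2 - 3*w + 2) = w*(w - 3)*(w - 2)*(w - 1)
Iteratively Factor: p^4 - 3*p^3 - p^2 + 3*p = (p - 1)*(p^3 - 2*p^2 - 3*p) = (p - 3)*(p - 1)*(p^2 + p) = p*(p - 3)*(p - 1)*(p + 1)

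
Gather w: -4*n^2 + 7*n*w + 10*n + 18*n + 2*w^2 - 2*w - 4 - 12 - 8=-4*n^2 + 28*n + 2*w^2 + w*(7*n - 2) - 24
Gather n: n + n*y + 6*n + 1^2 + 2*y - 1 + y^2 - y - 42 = n*(y + 7) + y^2 + y - 42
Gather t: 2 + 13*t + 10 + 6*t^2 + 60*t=6*t^2 + 73*t + 12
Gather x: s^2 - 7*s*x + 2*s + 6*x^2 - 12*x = s^2 + 2*s + 6*x^2 + x*(-7*s - 12)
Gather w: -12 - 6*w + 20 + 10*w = 4*w + 8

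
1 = 1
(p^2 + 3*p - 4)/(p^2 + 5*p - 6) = (p + 4)/(p + 6)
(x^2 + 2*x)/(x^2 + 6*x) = (x + 2)/(x + 6)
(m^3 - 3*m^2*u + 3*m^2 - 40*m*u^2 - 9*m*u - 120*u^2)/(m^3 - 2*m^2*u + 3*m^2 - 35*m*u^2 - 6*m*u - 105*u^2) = (-m + 8*u)/(-m + 7*u)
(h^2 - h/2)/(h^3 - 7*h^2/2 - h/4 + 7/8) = 4*h/(4*h^2 - 12*h - 7)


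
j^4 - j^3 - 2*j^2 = j^2*(j - 2)*(j + 1)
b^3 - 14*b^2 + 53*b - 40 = (b - 8)*(b - 5)*(b - 1)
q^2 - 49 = (q - 7)*(q + 7)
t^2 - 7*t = t*(t - 7)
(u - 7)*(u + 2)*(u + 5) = u^3 - 39*u - 70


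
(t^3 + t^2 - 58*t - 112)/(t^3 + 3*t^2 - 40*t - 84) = (t - 8)/(t - 6)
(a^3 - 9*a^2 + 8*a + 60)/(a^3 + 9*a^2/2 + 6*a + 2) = 2*(a^2 - 11*a + 30)/(2*a^2 + 5*a + 2)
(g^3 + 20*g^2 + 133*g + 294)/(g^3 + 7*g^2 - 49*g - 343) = (g + 6)/(g - 7)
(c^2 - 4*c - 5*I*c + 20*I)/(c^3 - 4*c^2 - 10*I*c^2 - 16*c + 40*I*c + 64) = (c - 5*I)/(c^2 - 10*I*c - 16)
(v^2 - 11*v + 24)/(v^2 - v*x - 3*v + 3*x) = (8 - v)/(-v + x)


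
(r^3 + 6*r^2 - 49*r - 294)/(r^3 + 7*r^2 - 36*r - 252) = (r - 7)/(r - 6)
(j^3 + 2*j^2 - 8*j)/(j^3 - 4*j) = (j + 4)/(j + 2)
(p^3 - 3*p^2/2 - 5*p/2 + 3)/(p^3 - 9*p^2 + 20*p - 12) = (p + 3/2)/(p - 6)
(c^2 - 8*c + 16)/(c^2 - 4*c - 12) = (-c^2 + 8*c - 16)/(-c^2 + 4*c + 12)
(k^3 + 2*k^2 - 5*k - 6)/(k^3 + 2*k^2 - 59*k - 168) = (k^2 - k - 2)/(k^2 - k - 56)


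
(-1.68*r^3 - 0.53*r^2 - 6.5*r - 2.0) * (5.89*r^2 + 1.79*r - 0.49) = -9.8952*r^5 - 6.1289*r^4 - 38.4105*r^3 - 23.1553*r^2 - 0.395*r + 0.98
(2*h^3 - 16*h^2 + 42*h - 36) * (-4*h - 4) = -8*h^4 + 56*h^3 - 104*h^2 - 24*h + 144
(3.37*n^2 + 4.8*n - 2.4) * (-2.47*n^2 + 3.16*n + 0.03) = -8.3239*n^4 - 1.2068*n^3 + 21.1971*n^2 - 7.44*n - 0.072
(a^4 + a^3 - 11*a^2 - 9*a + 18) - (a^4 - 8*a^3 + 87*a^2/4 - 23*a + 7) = 9*a^3 - 131*a^2/4 + 14*a + 11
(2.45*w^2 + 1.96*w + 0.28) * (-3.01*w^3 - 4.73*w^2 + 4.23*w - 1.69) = -7.3745*w^5 - 17.4881*w^4 + 0.2499*w^3 + 2.8259*w^2 - 2.128*w - 0.4732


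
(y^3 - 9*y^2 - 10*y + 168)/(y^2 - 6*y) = y - 3 - 28/y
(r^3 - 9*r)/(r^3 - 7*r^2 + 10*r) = (r^2 - 9)/(r^2 - 7*r + 10)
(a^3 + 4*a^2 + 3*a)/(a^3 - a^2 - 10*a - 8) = a*(a + 3)/(a^2 - 2*a - 8)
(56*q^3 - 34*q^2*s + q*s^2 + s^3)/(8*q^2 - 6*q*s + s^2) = 7*q + s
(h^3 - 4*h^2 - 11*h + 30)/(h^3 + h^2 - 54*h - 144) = (h^2 - 7*h + 10)/(h^2 - 2*h - 48)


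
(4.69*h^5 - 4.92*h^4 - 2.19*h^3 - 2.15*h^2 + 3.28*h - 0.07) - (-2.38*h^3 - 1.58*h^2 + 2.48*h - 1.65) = 4.69*h^5 - 4.92*h^4 + 0.19*h^3 - 0.57*h^2 + 0.8*h + 1.58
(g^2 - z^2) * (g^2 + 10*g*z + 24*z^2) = g^4 + 10*g^3*z + 23*g^2*z^2 - 10*g*z^3 - 24*z^4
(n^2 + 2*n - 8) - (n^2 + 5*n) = -3*n - 8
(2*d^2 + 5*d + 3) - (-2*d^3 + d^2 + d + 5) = 2*d^3 + d^2 + 4*d - 2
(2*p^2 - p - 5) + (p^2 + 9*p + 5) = 3*p^2 + 8*p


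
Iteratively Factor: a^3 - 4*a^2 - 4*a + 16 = (a + 2)*(a^2 - 6*a + 8) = (a - 4)*(a + 2)*(a - 2)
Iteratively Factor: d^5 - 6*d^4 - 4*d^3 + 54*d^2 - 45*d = (d - 1)*(d^4 - 5*d^3 - 9*d^2 + 45*d) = d*(d - 1)*(d^3 - 5*d^2 - 9*d + 45) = d*(d - 3)*(d - 1)*(d^2 - 2*d - 15) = d*(d - 5)*(d - 3)*(d - 1)*(d + 3)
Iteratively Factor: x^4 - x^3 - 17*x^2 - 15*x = (x + 3)*(x^3 - 4*x^2 - 5*x) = (x + 1)*(x + 3)*(x^2 - 5*x) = (x - 5)*(x + 1)*(x + 3)*(x)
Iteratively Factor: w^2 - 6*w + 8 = (w - 4)*(w - 2)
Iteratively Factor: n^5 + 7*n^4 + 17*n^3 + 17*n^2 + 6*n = (n + 1)*(n^4 + 6*n^3 + 11*n^2 + 6*n) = (n + 1)*(n + 3)*(n^3 + 3*n^2 + 2*n) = n*(n + 1)*(n + 3)*(n^2 + 3*n + 2) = n*(n + 1)*(n + 2)*(n + 3)*(n + 1)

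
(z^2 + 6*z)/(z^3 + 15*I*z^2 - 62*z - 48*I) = z*(z + 6)/(z^3 + 15*I*z^2 - 62*z - 48*I)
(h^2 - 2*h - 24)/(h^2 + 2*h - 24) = (h^2 - 2*h - 24)/(h^2 + 2*h - 24)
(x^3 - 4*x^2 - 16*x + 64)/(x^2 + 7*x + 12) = (x^2 - 8*x + 16)/(x + 3)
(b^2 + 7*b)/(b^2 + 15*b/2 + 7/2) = 2*b/(2*b + 1)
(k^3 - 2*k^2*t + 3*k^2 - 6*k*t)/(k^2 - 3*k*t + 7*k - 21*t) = k*(k^2 - 2*k*t + 3*k - 6*t)/(k^2 - 3*k*t + 7*k - 21*t)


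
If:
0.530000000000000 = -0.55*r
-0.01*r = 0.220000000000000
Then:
No Solution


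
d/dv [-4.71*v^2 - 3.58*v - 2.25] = -9.42*v - 3.58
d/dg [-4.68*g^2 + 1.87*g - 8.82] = 1.87 - 9.36*g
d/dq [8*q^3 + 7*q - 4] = 24*q^2 + 7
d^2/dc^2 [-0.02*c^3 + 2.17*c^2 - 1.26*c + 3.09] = 4.34 - 0.12*c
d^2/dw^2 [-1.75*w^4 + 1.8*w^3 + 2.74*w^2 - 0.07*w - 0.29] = -21.0*w^2 + 10.8*w + 5.48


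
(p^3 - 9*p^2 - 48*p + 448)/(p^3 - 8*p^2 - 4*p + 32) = (p^2 - p - 56)/(p^2 - 4)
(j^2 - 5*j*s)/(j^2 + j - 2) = j*(j - 5*s)/(j^2 + j - 2)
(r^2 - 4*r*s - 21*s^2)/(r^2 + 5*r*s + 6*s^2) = (r - 7*s)/(r + 2*s)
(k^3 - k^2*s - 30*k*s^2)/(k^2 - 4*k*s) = (k^2 - k*s - 30*s^2)/(k - 4*s)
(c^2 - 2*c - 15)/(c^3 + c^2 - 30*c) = (c + 3)/(c*(c + 6))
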